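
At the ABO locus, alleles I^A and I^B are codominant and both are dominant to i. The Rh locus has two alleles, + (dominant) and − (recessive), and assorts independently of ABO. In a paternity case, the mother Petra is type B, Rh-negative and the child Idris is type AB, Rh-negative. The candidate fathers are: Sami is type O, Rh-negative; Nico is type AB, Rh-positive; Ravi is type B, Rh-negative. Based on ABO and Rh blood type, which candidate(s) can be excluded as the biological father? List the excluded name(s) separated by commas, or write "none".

Sami, Ravi

A candidate is excluded only if no genotype consistent with his phenotype could produce a type AB, Rh-negative child with a type B, Rh-negative mother.
Sami (type O, Rh-): no genotype consistent with that phenotype can produce a type-AB Rh- child with a type-B mother.
Ravi (type B, Rh-): no genotype consistent with that phenotype can produce a type-AB Rh- child with a type-B mother.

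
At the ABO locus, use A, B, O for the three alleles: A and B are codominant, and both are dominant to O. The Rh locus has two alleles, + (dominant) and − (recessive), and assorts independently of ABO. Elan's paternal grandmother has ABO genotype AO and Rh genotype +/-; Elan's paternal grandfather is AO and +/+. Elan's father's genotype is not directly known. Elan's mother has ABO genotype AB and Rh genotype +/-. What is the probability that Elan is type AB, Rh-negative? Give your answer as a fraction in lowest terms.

Elan's father's ABO genotype from AO × AO: 1/4 AA, 1/2 AO, 1/4 OO.
Crossing each possibility with the mother AB and summing P(type AB): 1/4·1/2 + 1/2·1/4 + 1/4·0 = 1/4.
Similarly for Rh via the father's Rh distribution: P(Rh-) = 1/8.
Independent loci: 1/4 × 1/8 = 1/32.

1/32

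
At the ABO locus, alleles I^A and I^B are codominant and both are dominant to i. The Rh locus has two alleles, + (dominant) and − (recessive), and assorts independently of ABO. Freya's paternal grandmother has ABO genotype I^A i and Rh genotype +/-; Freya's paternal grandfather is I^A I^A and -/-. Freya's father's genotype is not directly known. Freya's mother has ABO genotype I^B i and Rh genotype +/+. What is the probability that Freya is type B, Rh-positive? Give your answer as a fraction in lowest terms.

1/8

Freya's father's ABO genotype from I^A i × I^A I^A: 1/2 I^A I^A, 1/2 I^A i.
Crossing each possibility with the mother I^B i and summing P(type B): 1/2·0 + 1/2·1/4 = 1/8.
Similarly for Rh via the father's Rh distribution: P(Rh+) = 1.
Independent loci: 1/8 × 1 = 1/8.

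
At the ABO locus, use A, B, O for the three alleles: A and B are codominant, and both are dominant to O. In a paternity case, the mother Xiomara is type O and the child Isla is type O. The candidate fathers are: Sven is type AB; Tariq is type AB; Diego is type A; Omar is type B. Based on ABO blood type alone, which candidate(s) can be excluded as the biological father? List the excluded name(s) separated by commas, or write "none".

Sven, Tariq

A candidate is excluded only if no genotype consistent with his phenotype could produce a type O child with a type O mother.
Sven (type AB): no genotype consistent with that phenotype can produce a type-O child with a type-O mother.
Tariq (type AB): no genotype consistent with that phenotype can produce a type-O child with a type-O mother.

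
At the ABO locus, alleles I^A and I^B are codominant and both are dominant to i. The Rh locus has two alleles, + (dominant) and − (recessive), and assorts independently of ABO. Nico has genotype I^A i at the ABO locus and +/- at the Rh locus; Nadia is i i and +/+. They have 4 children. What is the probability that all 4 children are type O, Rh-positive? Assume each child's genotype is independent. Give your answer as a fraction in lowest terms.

1/16

ABO cross I^A i × i i → 1/2 O, 1/2 A.
Rh cross +/- × +/+ → 1 Rh+; so P(type O, Rh-positive) = 1/2 × 1 = 1/2 per child.
All 4 independent: (1/2)^4 = 1/16.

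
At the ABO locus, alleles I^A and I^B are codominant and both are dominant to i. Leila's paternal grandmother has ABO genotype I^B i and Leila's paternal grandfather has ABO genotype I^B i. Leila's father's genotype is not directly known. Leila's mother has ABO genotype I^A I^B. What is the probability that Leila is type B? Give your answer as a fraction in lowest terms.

1/2

Leila's father's ABO genotype from I^B i × I^B i: 1/4 I^B I^B, 1/2 I^B i, 1/4 i i.
Crossing each possibility with the mother I^A I^B and summing P(type B): 1/4·1/2 + 1/2·1/2 + 1/4·1/2 = 1/2.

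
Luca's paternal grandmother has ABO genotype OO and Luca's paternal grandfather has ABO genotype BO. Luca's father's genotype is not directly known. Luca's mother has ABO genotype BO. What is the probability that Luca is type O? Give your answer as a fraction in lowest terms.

Luca's father's ABO genotype from OO × BO: 1/2 BO, 1/2 OO.
Crossing each possibility with the mother BO and summing P(type O): 1/2·1/4 + 1/2·1/2 = 3/8.

3/8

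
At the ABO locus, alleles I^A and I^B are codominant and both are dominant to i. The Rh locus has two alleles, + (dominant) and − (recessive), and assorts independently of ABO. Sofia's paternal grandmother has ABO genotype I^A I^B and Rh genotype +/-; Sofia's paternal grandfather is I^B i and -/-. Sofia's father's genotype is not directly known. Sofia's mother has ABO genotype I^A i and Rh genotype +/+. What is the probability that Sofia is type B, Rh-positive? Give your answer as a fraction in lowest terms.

1/4

Sofia's father's ABO genotype from I^A I^B × I^B i: 1/4 I^A I^B, 1/4 I^A i, 1/4 I^B I^B, 1/4 I^B i.
Crossing each possibility with the mother I^A i and summing P(type B): 1/4·1/4 + 1/4·0 + 1/4·1/2 + 1/4·1/4 = 1/4.
Similarly for Rh via the father's Rh distribution: P(Rh+) = 1.
Independent loci: 1/4 × 1 = 1/4.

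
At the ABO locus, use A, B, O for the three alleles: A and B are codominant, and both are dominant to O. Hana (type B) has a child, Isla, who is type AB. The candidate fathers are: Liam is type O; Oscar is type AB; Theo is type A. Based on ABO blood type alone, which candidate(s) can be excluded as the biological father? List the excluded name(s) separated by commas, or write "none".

A candidate is excluded only if no genotype consistent with his phenotype could produce a type AB child with a type B mother.
Liam (type O): no genotype consistent with that phenotype can produce a type-AB child with a type-B mother.

Liam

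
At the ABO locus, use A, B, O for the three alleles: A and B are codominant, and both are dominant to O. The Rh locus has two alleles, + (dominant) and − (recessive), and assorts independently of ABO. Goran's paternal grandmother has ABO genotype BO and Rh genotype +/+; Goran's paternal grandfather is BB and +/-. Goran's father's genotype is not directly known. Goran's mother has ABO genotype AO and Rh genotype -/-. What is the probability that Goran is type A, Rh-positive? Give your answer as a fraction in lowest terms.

Goran's father's ABO genotype from BO × BB: 1/2 BB, 1/2 BO.
Crossing each possibility with the mother AO and summing P(type A): 1/2·0 + 1/2·1/4 = 1/8.
Similarly for Rh via the father's Rh distribution: P(Rh+) = 3/4.
Independent loci: 1/8 × 3/4 = 3/32.

3/32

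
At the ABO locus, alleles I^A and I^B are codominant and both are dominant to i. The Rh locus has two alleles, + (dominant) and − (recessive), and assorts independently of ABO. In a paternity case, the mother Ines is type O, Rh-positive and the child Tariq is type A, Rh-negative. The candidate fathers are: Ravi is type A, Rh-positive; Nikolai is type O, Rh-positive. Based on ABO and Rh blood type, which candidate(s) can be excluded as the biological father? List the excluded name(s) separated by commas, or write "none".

A candidate is excluded only if no genotype consistent with his phenotype could produce a type A, Rh-negative child with a type O, Rh-positive mother.
Nikolai (type O, Rh+): no genotype consistent with that phenotype can produce a type-A Rh- child with a type-O mother.

Nikolai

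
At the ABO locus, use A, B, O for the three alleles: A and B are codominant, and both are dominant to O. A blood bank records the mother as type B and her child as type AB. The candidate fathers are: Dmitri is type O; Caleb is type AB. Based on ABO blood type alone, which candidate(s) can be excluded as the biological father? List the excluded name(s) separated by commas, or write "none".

Dmitri

A candidate is excluded only if no genotype consistent with his phenotype could produce a type AB child with a type B mother.
Dmitri (type O): no genotype consistent with that phenotype can produce a type-AB child with a type-B mother.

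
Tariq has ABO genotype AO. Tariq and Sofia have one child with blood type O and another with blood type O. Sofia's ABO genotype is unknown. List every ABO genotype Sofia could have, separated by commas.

AO, BO, OO

For each candidate genotype of Sofia, check whether crossing it with AO can produce every observed child phenotype.
  AA → possible child types {A} ✗
  AB → possible child types {A, B, AB} ✗
  AO → possible child types {O, A} ✓
  BB → possible child types {B, AB} ✗
  BO → possible child types {O, A, B, AB} ✓
  OO → possible child types {O, A} ✓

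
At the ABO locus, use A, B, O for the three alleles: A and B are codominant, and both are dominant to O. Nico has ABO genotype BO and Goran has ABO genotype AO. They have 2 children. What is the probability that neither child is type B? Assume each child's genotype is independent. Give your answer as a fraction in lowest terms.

ABO cross BO × AO → 1/4 O, 1/4 A, 1/4 B, 1/4 AB.
So P(type B) = 1/4 per child.
P(not type B) = 3/4 for one child; (3/4)^2 = 9/16.

9/16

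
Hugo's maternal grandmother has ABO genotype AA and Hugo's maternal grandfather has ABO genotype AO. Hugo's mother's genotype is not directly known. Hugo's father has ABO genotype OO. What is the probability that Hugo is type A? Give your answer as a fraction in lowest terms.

3/4

Hugo's mother's ABO genotype from AA × AO: 1/2 AA, 1/2 AO.
Crossing each possibility with the father OO and summing P(type A): 1/2·1 + 1/2·1/2 = 3/4.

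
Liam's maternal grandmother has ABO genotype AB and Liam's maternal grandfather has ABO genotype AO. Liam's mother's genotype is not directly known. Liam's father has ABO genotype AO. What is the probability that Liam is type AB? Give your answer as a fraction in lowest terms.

1/8

Liam's mother's ABO genotype from AB × AO: 1/4 AA, 1/4 AB, 1/4 AO, 1/4 BO.
Crossing each possibility with the father AO and summing P(type AB): 1/4·0 + 1/4·1/4 + 1/4·0 + 1/4·1/4 = 1/8.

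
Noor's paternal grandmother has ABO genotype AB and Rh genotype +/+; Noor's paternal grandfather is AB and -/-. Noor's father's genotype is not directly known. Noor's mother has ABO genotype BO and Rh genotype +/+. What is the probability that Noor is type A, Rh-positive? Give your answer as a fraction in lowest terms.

Noor's father's ABO genotype from AB × AB: 1/4 AA, 1/2 AB, 1/4 BB.
Crossing each possibility with the mother BO and summing P(type A): 1/4·1/2 + 1/2·1/4 + 1/4·0 = 1/4.
Similarly for Rh via the father's Rh distribution: P(Rh+) = 1.
Independent loci: 1/4 × 1 = 1/4.

1/4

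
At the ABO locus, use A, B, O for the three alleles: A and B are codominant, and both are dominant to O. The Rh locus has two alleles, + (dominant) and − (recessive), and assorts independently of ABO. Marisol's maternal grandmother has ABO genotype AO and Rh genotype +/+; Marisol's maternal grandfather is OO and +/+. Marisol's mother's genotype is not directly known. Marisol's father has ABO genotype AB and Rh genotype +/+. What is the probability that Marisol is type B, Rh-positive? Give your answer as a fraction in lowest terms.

Marisol's mother's ABO genotype from AO × OO: 1/2 AO, 1/2 OO.
Crossing each possibility with the father AB and summing P(type B): 1/2·1/4 + 1/2·1/2 = 3/8.
Similarly for Rh via the mother's Rh distribution: P(Rh+) = 1.
Independent loci: 3/8 × 1 = 3/8.

3/8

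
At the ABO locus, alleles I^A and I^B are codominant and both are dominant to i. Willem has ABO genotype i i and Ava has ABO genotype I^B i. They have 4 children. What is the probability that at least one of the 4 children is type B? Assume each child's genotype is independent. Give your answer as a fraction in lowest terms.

15/16

ABO cross i i × I^B i → 1/2 O, 1/2 B.
So P(type B) = 1/2 per child.
P(none) = (1/2)^4 = 1/16; P(at least one) = 1 − 1/16 = 15/16.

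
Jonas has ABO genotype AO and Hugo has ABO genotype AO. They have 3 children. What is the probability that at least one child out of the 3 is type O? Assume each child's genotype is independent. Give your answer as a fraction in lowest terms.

37/64

ABO cross AO × AO → 1/4 O, 3/4 A.
So P(type O) = 1/4 per child.
P(none) = (3/4)^3 = 27/64; P(at least one) = 1 − 27/64 = 37/64.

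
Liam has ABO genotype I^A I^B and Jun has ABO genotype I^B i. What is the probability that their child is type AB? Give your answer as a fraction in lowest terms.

1/4

ABO cross I^A I^B × I^B i → offspring phenotypes: 1/4 A, 1/2 B, 1/4 AB.
So P(type AB) = 1/4.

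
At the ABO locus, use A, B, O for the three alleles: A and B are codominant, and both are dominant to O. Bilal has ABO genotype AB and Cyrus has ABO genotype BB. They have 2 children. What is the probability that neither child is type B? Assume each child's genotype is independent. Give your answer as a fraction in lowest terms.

ABO cross AB × BB → 1/2 B, 1/2 AB.
So P(type B) = 1/2 per child.
P(not type B) = 1/2 for one child; (1/2)^2 = 1/4.

1/4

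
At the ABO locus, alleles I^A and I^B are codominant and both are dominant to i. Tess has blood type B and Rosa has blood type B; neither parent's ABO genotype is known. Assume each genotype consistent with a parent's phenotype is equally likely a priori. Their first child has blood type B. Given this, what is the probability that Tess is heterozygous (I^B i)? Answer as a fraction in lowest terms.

Possible genotypes: Tess ∈ {I^B I^B, I^B i}; Rosa ∈ {I^B I^B, I^B i}.
Weight each parental genotype pair by prior × P(type-B child):
  I^B I^B × I^B I^B: posterior weight 4/15.
  I^B I^B × I^B i: posterior weight 4/15.
  I^B i × I^B I^B: posterior weight 4/15.
  I^B i × I^B i: posterior weight 1/5.
Sum the posterior weight over pairs where Tess is I^B i: 7/15.

7/15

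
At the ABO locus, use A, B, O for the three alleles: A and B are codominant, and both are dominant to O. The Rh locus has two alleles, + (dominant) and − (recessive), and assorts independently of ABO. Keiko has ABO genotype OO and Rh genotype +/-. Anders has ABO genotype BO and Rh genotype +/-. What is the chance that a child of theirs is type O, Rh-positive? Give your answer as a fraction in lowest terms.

ABO cross OO × BO → offspring phenotypes: 1/2 O, 1/2 B.
Rh cross +/- × +/- → 3/4 Rh+, 1/4 Rh-.
Independent loci: P(type O, Rh-positive) = 1/2 × 3/4 = 3/8.

3/8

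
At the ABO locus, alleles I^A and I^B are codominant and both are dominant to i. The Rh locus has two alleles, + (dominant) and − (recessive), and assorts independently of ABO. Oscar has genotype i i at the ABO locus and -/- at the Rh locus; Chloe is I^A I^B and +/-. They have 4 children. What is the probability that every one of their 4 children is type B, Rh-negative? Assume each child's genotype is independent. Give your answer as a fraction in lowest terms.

1/256

ABO cross i i × I^A I^B → 1/2 A, 1/2 B.
Rh cross -/- × +/- → 1/2 Rh+, 1/2 Rh-; so P(type B, Rh-negative) = 1/2 × 1/2 = 1/4 per child.
All 4 independent: (1/4)^4 = 1/256.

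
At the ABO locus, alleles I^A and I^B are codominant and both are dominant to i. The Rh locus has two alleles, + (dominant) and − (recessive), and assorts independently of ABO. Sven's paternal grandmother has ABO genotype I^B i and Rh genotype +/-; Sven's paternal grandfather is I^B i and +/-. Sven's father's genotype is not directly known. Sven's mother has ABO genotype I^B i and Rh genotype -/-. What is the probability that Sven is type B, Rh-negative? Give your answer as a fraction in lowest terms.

Sven's father's ABO genotype from I^B i × I^B i: 1/4 I^B I^B, 1/2 I^B i, 1/4 i i.
Crossing each possibility with the mother I^B i and summing P(type B): 1/4·1 + 1/2·3/4 + 1/4·1/2 = 3/4.
Similarly for Rh via the father's Rh distribution: P(Rh-) = 1/2.
Independent loci: 3/4 × 1/2 = 3/8.

3/8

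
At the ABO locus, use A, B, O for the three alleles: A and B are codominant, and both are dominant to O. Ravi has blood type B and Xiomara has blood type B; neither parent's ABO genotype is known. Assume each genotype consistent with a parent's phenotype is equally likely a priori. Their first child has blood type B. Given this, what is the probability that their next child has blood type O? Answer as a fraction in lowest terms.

Possible genotypes: Ravi ∈ {BB, BO}; Xiomara ∈ {BB, BO}.
Weight each parental genotype pair by prior × P(type-B child):
  BB × BB: posterior weight 4/15; P(next child type O) = 0.
  BB × BO: posterior weight 4/15; P(next child type O) = 0.
  BO × BB: posterior weight 4/15; P(next child type O) = 0.
  BO × BO: posterior weight 1/5; P(next child type O) = 1/4.
Weighted sum = 1/20.

1/20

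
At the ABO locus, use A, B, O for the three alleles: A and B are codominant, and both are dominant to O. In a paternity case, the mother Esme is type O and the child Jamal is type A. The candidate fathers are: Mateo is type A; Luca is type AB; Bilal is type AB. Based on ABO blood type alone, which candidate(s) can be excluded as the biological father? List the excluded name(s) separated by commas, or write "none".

A candidate is excluded only if no genotype consistent with his phenotype could produce a type A child with a type O mother.
Every candidate has at least one consistent genotype combination, so none can be excluded.

none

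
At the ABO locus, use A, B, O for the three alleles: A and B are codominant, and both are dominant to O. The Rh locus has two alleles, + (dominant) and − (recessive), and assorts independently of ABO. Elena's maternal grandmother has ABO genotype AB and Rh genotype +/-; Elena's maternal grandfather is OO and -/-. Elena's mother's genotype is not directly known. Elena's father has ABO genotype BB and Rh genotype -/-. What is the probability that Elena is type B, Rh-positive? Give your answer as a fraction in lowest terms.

Elena's mother's ABO genotype from AB × OO: 1/2 AO, 1/2 BO.
Crossing each possibility with the father BB and summing P(type B): 1/2·1/2 + 1/2·1 = 3/4.
Similarly for Rh via the mother's Rh distribution: P(Rh+) = 1/4.
Independent loci: 3/4 × 1/4 = 3/16.

3/16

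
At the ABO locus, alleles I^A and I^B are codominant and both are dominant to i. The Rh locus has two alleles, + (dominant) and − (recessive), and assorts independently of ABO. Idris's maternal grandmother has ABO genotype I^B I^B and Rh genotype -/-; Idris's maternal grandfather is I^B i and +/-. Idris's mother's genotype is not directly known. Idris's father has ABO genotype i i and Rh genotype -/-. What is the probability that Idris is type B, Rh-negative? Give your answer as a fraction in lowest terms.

Idris's mother's ABO genotype from I^B I^B × I^B i: 1/2 I^B I^B, 1/2 I^B i.
Crossing each possibility with the father i i and summing P(type B): 1/2·1 + 1/2·1/2 = 3/4.
Similarly for Rh via the mother's Rh distribution: P(Rh-) = 3/4.
Independent loci: 3/4 × 3/4 = 9/16.

9/16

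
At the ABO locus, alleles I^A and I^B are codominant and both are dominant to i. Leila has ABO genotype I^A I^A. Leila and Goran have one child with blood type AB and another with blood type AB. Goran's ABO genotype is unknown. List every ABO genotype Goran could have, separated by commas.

I^A I^B, I^B I^B, I^B i

For each candidate genotype of Goran, check whether crossing it with I^A I^A can produce every observed child phenotype.
  I^A I^A → possible child types {A} ✗
  I^A I^B → possible child types {A, AB} ✓
  I^A i → possible child types {A} ✗
  I^B I^B → possible child types {AB} ✓
  I^B i → possible child types {A, AB} ✓
  i i → possible child types {A} ✗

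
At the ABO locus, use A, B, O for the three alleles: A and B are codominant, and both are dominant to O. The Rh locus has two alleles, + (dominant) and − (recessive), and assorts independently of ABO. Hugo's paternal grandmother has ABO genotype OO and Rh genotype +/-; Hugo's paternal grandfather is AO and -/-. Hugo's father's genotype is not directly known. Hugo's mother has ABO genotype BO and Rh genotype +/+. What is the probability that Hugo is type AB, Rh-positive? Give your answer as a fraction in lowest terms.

1/8

Hugo's father's ABO genotype from OO × AO: 1/2 AO, 1/2 OO.
Crossing each possibility with the mother BO and summing P(type AB): 1/2·1/4 + 1/2·0 = 1/8.
Similarly for Rh via the father's Rh distribution: P(Rh+) = 1.
Independent loci: 1/8 × 1 = 1/8.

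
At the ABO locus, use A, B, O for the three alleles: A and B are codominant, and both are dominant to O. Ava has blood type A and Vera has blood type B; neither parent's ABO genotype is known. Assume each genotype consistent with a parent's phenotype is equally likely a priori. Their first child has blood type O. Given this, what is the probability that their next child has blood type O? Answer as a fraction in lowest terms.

1/4

Possible genotypes: Ava ∈ {AA, AO}; Vera ∈ {BB, BO}.
Weight each parental genotype pair by prior × P(type-O child):
  AO × BO: posterior weight 1; P(next child type O) = 1/4.
Weighted sum = 1/4.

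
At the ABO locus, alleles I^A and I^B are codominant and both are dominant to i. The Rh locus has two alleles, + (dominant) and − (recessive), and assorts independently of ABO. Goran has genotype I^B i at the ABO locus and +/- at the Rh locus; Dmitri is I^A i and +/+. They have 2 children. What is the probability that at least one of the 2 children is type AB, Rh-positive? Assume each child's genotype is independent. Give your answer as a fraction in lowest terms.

ABO cross I^B i × I^A i → 1/4 O, 1/4 A, 1/4 B, 1/4 AB.
Rh cross +/- × +/+ → 1 Rh+; so P(type AB, Rh-positive) = 1/4 × 1 = 1/4 per child.
P(none) = (3/4)^2 = 9/16; P(at least one) = 1 − 9/16 = 7/16.

7/16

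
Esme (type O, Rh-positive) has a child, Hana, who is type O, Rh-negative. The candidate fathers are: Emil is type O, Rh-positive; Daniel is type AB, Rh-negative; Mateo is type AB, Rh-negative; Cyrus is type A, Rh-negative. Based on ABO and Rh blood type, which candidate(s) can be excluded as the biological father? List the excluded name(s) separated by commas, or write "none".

Daniel, Mateo

A candidate is excluded only if no genotype consistent with his phenotype could produce a type O, Rh-negative child with a type O, Rh-positive mother.
Daniel (type AB, Rh-): no genotype consistent with that phenotype can produce a type-O Rh- child with a type-O mother.
Mateo (type AB, Rh-): no genotype consistent with that phenotype can produce a type-O Rh- child with a type-O mother.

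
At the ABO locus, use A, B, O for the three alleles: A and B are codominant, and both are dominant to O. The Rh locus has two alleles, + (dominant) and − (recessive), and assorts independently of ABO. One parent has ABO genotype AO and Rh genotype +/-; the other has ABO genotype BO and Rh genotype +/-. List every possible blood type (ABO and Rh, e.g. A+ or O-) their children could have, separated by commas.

O+, O-, A+, A-, B+, B-, AB+, AB-

Gametes from AO × BO give offspring ABO genotypes AB, AO, BO, OO, i.e. phenotypes O, A, B, AB.
Rh cross +/- × +/- → phenotypes Rh+, Rh-.
Combining independently: O+, O-, A+, A-, B+, B-, AB+, AB-.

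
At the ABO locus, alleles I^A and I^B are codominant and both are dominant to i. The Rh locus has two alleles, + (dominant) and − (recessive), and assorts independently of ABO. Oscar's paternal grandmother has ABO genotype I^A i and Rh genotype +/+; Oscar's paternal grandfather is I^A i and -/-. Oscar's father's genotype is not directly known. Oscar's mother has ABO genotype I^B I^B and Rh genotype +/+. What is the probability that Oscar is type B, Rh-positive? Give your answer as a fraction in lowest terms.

1/2

Oscar's father's ABO genotype from I^A i × I^A i: 1/4 I^A I^A, 1/2 I^A i, 1/4 i i.
Crossing each possibility with the mother I^B I^B and summing P(type B): 1/4·0 + 1/2·1/2 + 1/4·1 = 1/2.
Similarly for Rh via the father's Rh distribution: P(Rh+) = 1.
Independent loci: 1/2 × 1 = 1/2.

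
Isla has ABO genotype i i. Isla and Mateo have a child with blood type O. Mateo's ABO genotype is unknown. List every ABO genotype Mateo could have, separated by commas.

I^A i, I^B i, i i

For each candidate genotype of Mateo, check whether crossing it with i i can produce every observed child phenotype.
  I^A I^A → possible child types {A} ✗
  I^A I^B → possible child types {A, B} ✗
  I^A i → possible child types {O, A} ✓
  I^B I^B → possible child types {B} ✗
  I^B i → possible child types {O, B} ✓
  i i → possible child types {O} ✓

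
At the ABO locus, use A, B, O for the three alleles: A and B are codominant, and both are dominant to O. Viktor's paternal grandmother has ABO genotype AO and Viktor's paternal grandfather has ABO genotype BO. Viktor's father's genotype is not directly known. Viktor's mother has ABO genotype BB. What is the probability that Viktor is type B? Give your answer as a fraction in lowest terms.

3/4

Viktor's father's ABO genotype from AO × BO: 1/4 AB, 1/4 AO, 1/4 BO, 1/4 OO.
Crossing each possibility with the mother BB and summing P(type B): 1/4·1/2 + 1/4·1/2 + 1/4·1 + 1/4·1 = 3/4.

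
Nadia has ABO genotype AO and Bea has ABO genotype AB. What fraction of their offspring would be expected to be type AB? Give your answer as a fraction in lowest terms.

ABO cross AO × AB → offspring phenotypes: 1/2 A, 1/4 B, 1/4 AB.
So P(type AB) = 1/4.

1/4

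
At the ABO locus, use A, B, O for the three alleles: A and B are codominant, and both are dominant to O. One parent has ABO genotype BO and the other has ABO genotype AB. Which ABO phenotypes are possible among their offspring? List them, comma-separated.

Gametes from BO × AB give offspring ABO genotypes AB, AO, BB, BO, i.e. phenotypes A, B, AB.

A, B, AB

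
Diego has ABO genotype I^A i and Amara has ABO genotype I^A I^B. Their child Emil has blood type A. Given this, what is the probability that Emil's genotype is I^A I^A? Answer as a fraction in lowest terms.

Cross I^A i × I^A I^B → 1/4 I^A I^A, 1/4 I^A I^B, 1/4 I^A i, 1/4 I^B i.
Type-A genotypes among offspring: I^A I^A (1/4), I^A i (1/4); total 1/2.
P(I^A I^A | type A) = (1/4) / (1/2) = 1/2.

1/2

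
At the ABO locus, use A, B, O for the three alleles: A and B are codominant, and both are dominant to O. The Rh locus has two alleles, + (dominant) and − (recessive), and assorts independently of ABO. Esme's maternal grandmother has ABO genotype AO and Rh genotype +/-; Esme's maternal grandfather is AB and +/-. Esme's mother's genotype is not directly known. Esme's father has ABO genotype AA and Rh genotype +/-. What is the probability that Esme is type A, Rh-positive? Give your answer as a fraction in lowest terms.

9/16

Esme's mother's ABO genotype from AO × AB: 1/4 AA, 1/4 AB, 1/4 AO, 1/4 BO.
Crossing each possibility with the father AA and summing P(type A): 1/4·1 + 1/4·1/2 + 1/4·1 + 1/4·1/2 = 3/4.
Similarly for Rh via the mother's Rh distribution: P(Rh+) = 3/4.
Independent loci: 3/4 × 3/4 = 9/16.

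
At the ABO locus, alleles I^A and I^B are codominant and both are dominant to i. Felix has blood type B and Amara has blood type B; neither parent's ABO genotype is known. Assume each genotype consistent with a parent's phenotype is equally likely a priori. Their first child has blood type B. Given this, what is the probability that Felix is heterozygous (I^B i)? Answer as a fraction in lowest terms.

7/15

Possible genotypes: Felix ∈ {I^B I^B, I^B i}; Amara ∈ {I^B I^B, I^B i}.
Weight each parental genotype pair by prior × P(type-B child):
  I^B I^B × I^B I^B: posterior weight 4/15.
  I^B I^B × I^B i: posterior weight 4/15.
  I^B i × I^B I^B: posterior weight 4/15.
  I^B i × I^B i: posterior weight 1/5.
Sum the posterior weight over pairs where Felix is I^B i: 7/15.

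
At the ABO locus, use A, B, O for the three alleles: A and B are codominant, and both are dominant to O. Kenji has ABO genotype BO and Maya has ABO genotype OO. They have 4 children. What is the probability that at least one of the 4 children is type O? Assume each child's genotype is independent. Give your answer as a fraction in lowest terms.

ABO cross BO × OO → 1/2 O, 1/2 B.
So P(type O) = 1/2 per child.
P(none) = (1/2)^4 = 1/16; P(at least one) = 1 − 1/16 = 15/16.

15/16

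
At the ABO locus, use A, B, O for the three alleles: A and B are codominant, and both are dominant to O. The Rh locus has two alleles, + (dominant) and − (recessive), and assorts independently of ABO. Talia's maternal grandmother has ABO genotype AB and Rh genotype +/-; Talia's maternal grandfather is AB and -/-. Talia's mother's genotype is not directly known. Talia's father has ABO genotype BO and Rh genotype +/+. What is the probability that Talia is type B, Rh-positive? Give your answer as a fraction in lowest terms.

1/2

Talia's mother's ABO genotype from AB × AB: 1/4 AA, 1/2 AB, 1/4 BB.
Crossing each possibility with the father BO and summing P(type B): 1/4·0 + 1/2·1/2 + 1/4·1 = 1/2.
Similarly for Rh via the mother's Rh distribution: P(Rh+) = 1.
Independent loci: 1/2 × 1 = 1/2.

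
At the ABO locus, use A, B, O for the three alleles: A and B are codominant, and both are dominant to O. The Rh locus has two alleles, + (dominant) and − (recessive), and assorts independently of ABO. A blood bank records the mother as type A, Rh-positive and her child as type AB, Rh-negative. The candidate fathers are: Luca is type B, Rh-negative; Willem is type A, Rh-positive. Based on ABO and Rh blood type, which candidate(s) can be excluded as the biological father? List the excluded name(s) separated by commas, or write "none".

A candidate is excluded only if no genotype consistent with his phenotype could produce a type AB, Rh-negative child with a type A, Rh-positive mother.
Willem (type A, Rh+): no genotype consistent with that phenotype can produce a type-AB Rh- child with a type-A mother.

Willem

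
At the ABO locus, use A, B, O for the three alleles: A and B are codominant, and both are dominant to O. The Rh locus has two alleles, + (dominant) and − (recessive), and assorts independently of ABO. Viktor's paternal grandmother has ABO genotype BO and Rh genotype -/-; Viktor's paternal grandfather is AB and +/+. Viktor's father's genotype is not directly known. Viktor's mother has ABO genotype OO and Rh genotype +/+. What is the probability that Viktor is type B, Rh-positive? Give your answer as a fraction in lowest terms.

Viktor's father's ABO genotype from BO × AB: 1/4 AB, 1/4 AO, 1/4 BB, 1/4 BO.
Crossing each possibility with the mother OO and summing P(type B): 1/4·1/2 + 1/4·0 + 1/4·1 + 1/4·1/2 = 1/2.
Similarly for Rh via the father's Rh distribution: P(Rh+) = 1.
Independent loci: 1/2 × 1 = 1/2.

1/2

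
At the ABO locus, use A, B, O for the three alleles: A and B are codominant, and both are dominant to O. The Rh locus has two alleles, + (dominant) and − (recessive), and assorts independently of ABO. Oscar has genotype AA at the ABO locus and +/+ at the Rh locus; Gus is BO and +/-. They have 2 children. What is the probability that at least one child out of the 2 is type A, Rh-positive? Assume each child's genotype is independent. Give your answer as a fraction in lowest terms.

3/4

ABO cross AA × BO → 1/2 A, 1/2 AB.
Rh cross +/+ × +/- → 1 Rh+; so P(type A, Rh-positive) = 1/2 × 1 = 1/2 per child.
P(none) = (1/2)^2 = 1/4; P(at least one) = 1 − 1/4 = 3/4.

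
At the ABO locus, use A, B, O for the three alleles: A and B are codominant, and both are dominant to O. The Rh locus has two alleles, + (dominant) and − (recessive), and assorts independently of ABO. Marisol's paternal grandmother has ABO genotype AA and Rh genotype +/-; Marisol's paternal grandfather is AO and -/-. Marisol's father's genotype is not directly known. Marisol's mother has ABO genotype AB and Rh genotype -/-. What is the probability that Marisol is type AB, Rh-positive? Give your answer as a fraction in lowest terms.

Marisol's father's ABO genotype from AA × AO: 1/2 AA, 1/2 AO.
Crossing each possibility with the mother AB and summing P(type AB): 1/2·1/2 + 1/2·1/4 = 3/8.
Similarly for Rh via the father's Rh distribution: P(Rh+) = 1/4.
Independent loci: 3/8 × 1/4 = 3/32.

3/32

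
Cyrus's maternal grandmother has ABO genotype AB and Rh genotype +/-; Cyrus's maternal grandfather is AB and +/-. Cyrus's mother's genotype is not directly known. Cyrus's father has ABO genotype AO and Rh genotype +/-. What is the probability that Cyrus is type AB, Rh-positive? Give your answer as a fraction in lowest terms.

Cyrus's mother's ABO genotype from AB × AB: 1/4 AA, 1/2 AB, 1/4 BB.
Crossing each possibility with the father AO and summing P(type AB): 1/4·0 + 1/2·1/4 + 1/4·1/2 = 1/4.
Similarly for Rh via the mother's Rh distribution: P(Rh+) = 3/4.
Independent loci: 1/4 × 3/4 = 3/16.

3/16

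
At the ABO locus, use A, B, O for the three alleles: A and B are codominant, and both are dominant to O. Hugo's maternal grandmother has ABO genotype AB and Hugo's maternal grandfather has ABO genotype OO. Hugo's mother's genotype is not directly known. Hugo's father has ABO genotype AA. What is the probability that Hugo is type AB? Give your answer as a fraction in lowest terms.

Hugo's mother's ABO genotype from AB × OO: 1/2 AO, 1/2 BO.
Crossing each possibility with the father AA and summing P(type AB): 1/2·0 + 1/2·1/2 = 1/4.

1/4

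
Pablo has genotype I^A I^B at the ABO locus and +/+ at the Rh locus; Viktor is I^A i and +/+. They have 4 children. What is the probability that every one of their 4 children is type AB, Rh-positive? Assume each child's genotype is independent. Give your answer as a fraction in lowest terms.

ABO cross I^A I^B × I^A i → 1/2 A, 1/4 B, 1/4 AB.
Rh cross +/+ × +/+ → 1 Rh+; so P(type AB, Rh-positive) = 1/4 × 1 = 1/4 per child.
All 4 independent: (1/4)^4 = 1/256.

1/256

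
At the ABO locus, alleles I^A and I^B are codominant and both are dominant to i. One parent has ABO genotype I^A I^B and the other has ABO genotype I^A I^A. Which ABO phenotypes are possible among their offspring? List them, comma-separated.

A, AB

Gametes from I^A I^B × I^A I^A give offspring ABO genotypes I^A I^A, I^A I^B, i.e. phenotypes A, AB.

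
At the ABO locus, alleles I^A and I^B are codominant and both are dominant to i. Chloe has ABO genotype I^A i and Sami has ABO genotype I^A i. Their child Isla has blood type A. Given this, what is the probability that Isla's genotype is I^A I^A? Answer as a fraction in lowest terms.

Cross I^A i × I^A i → 1/4 I^A I^A, 1/2 I^A i, 1/4 i i.
Type-A genotypes among offspring: I^A I^A (1/4), I^A i (1/2); total 3/4.
P(I^A I^A | type A) = (1/4) / (3/4) = 1/3.

1/3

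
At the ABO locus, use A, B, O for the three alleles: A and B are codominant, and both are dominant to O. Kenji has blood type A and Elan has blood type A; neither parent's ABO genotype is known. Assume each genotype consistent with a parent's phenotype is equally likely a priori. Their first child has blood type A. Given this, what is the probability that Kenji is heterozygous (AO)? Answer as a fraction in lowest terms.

Possible genotypes: Kenji ∈ {AA, AO}; Elan ∈ {AA, AO}.
Weight each parental genotype pair by prior × P(type-A child):
  AA × AA: posterior weight 4/15.
  AA × AO: posterior weight 4/15.
  AO × AA: posterior weight 4/15.
  AO × AO: posterior weight 1/5.
Sum the posterior weight over pairs where Kenji is AO: 7/15.

7/15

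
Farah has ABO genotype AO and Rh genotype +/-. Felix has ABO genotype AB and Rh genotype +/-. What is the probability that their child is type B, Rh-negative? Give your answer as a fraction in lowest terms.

ABO cross AO × AB → offspring phenotypes: 1/2 A, 1/4 B, 1/4 AB.
Rh cross +/- × +/- → 3/4 Rh+, 1/4 Rh-.
Independent loci: P(type B, Rh-negative) = 1/4 × 1/4 = 1/16.

1/16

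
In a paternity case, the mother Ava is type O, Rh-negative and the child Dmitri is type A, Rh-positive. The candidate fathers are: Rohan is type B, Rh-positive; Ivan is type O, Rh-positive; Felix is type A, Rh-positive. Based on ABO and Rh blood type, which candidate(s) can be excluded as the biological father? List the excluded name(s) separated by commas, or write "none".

Rohan, Ivan

A candidate is excluded only if no genotype consistent with his phenotype could produce a type A, Rh-positive child with a type O, Rh-negative mother.
Rohan (type B, Rh+): no genotype consistent with that phenotype can produce a type-A Rh+ child with a type-O mother.
Ivan (type O, Rh+): no genotype consistent with that phenotype can produce a type-A Rh+ child with a type-O mother.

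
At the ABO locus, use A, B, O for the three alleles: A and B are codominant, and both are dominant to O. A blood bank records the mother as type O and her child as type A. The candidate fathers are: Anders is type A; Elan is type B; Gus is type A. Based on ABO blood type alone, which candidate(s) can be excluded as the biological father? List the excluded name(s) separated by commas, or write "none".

A candidate is excluded only if no genotype consistent with his phenotype could produce a type A child with a type O mother.
Elan (type B): no genotype consistent with that phenotype can produce a type-A child with a type-O mother.

Elan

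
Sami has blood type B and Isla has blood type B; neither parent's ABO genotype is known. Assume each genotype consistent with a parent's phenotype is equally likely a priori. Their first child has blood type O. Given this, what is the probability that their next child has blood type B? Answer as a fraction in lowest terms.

Possible genotypes: Sami ∈ {I^B I^B, I^B i}; Isla ∈ {I^B I^B, I^B i}.
Weight each parental genotype pair by prior × P(type-O child):
  I^B i × I^B i: posterior weight 1; P(next child type B) = 3/4.
Weighted sum = 3/4.

3/4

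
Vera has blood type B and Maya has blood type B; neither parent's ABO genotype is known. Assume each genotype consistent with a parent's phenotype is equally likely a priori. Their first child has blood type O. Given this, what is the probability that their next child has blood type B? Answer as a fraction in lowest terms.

Possible genotypes: Vera ∈ {I^B I^B, I^B i}; Maya ∈ {I^B I^B, I^B i}.
Weight each parental genotype pair by prior × P(type-O child):
  I^B i × I^B i: posterior weight 1; P(next child type B) = 3/4.
Weighted sum = 3/4.

3/4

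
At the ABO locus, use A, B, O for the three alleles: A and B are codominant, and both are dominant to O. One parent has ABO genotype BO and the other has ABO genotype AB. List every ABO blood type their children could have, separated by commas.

Gametes from BO × AB give offspring ABO genotypes AB, AO, BB, BO, i.e. phenotypes A, B, AB.

A, B, AB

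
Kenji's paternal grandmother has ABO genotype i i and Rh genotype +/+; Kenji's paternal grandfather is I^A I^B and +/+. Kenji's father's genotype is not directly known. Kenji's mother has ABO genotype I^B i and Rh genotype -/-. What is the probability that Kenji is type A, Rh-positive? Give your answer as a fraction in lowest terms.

1/8

Kenji's father's ABO genotype from i i × I^A I^B: 1/2 I^A i, 1/2 I^B i.
Crossing each possibility with the mother I^B i and summing P(type A): 1/2·1/4 + 1/2·0 = 1/8.
Similarly for Rh via the father's Rh distribution: P(Rh+) = 1.
Independent loci: 1/8 × 1 = 1/8.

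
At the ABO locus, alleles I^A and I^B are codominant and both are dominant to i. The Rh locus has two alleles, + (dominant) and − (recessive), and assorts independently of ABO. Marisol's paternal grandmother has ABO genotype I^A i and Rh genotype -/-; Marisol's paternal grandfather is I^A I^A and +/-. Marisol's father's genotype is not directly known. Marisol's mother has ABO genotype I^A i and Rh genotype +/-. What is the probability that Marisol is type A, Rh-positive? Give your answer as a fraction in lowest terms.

35/64

Marisol's father's ABO genotype from I^A i × I^A I^A: 1/2 I^A I^A, 1/2 I^A i.
Crossing each possibility with the mother I^A i and summing P(type A): 1/2·1 + 1/2·3/4 = 7/8.
Similarly for Rh via the father's Rh distribution: P(Rh+) = 5/8.
Independent loci: 7/8 × 5/8 = 35/64.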